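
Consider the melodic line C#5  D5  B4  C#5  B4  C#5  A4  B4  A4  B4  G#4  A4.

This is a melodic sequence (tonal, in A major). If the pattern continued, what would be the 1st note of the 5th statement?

F#4

The unit is 4 notes. Position-1 pitches of the 3 shown cells: C#5, B4, A4.
Each moves down a 2nd. Continuing: G#4 → F#4.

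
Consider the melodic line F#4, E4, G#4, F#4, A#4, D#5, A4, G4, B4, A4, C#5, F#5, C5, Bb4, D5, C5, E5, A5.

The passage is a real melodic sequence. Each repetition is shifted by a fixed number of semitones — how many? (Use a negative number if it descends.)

With a 6-note motive the entries are F#4, A4, C5, each up a 3rd from the previous.
Counting half-steps from F#4 to A4: 3.

3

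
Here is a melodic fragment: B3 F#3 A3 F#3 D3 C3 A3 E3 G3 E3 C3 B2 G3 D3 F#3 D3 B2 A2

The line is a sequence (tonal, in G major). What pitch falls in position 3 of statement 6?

C3

Grouping in 6s, the 3rd note of each cell is A3, G3, F#3.
Carrying that down a 2nd forward: E3 → D3 → C3.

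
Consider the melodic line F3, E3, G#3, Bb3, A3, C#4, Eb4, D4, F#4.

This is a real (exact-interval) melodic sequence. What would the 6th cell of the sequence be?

Unit = 3 notes; the statements start on F3, Bb3, Eb4, moving up a 4th each time.
Extending up a 4th: Ab4 → Db5 → Gb5.
Statement 6 starts on Gb5 and keeps the same exact contour: Gb5 F5 A5.

Gb5 F5 A5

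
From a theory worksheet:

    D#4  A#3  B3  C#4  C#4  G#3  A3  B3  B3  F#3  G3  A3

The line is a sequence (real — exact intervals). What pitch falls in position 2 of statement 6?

C3

The unit is 4 notes. Position-2 pitches of the 3 shown cells: A#3, G#3, F#3.
Each moves down a 2nd. Continuing: E3 → D3 → C3.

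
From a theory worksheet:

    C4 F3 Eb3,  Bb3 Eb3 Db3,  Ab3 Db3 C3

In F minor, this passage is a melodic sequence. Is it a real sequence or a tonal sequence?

Every note is diatonic to F minor.
Cell 1 has -2 semitones from note 2 to 3, but cell 3 has -1 — the interval quality changes while the contour stays the same, which is the hallmark of a tonal sequence.

tonal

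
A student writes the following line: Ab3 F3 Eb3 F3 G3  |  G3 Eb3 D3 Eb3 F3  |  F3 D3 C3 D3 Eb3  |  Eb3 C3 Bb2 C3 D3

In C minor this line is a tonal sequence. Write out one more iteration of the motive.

Taking 5-note groups, the heads are Ab3, G3, F3, Eb3: the pattern moves down a 2nd.
Statement 5 starts on D3 and keeps the same diatonic contour: D3 Bb2 Ab2 Bb2 C3.

D3 Bb2 Ab2 Bb2 C3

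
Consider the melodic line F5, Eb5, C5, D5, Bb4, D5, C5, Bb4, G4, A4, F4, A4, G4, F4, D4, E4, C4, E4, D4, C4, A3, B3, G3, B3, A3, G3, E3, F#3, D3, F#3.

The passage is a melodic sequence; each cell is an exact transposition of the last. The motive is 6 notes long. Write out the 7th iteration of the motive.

With a 6-note motive the entries are F5, C5, G4, D4, A3, each down a 4th from the previous.
Carrying on: E3 → B2.
From B2 the exact shape gives B2 A2 F#2 G#2 E2 G#2.

B2 A2 F#2 G#2 E2 G#2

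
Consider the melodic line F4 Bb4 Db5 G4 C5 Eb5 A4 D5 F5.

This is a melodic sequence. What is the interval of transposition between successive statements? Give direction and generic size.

up a 2nd

The 3-note cells begin on F4, G4, A4 — each up a 2nd from the last.
From F4 to G4: up a 2nd.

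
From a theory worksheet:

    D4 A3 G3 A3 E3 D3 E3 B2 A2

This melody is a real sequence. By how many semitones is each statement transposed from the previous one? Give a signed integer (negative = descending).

-5

The 3-note cells begin on D4, A3, E3 — each down a 4th from the last.
Counting half-steps from D4 to A3: -5.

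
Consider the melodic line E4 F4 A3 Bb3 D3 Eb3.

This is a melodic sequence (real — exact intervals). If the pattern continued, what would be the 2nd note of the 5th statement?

The unit is 2 notes. Position-2 pitches of the 3 shown cells: F4, Bb3, Eb3.
Each moves down a 5th. Continuing: Ab2 → Db2.

Db2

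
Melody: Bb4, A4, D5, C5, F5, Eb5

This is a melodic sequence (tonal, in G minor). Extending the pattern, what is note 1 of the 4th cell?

A5

With 2-note cells, note 1 of each statement runs Bb4, D5, F5.
Each moves up a 3rd; the next is A5.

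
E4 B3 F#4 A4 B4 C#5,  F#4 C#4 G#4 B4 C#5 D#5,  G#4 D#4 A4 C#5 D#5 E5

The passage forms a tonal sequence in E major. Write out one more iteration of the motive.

Unit = 6 notes; the statements start on E4, F#4, G#4, moving up a 2nd each time.
Statement 4 starts on A4 and keeps the same diatonic contour: A4 E4 B4 D#5 E5 F#5.

A4 E4 B4 D#5 E5 F#5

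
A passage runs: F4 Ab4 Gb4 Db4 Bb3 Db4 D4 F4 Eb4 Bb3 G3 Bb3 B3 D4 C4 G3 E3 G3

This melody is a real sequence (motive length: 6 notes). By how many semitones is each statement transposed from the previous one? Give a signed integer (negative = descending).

-3

Taking 6-note groups, the heads are F4, D4, B3: the pattern moves down a 3rd.
Counting half-steps from F4 to D4: -3.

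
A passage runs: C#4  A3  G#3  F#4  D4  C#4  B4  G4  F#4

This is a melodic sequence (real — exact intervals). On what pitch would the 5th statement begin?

A5

With a 3-note motive the entries are C#4, F#4, B4, each up a 4th from the previous.
Continuing: E5 → A5. Statement 5 starts on A5.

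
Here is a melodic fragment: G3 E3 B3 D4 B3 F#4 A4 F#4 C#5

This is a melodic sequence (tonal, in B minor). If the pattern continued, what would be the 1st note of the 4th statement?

The unit is 3 notes. Position-1 pitches of the 3 shown cells: G3, D4, A4.
Each moves up a 5th; the next is E5.

E5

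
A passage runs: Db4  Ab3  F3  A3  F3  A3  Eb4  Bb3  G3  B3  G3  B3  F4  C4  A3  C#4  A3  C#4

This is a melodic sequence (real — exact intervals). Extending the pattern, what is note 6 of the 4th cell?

D#4

Grouping in 6s, the 6th note of each cell is A3, B3, C#4.
From C#4, up a 2nd gives D#4.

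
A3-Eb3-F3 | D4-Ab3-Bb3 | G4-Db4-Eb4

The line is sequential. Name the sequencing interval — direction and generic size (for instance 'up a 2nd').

Taking 3-note groups, the heads are A3, D4, G4: the pattern moves up a 4th.
From A3 to D4: up a 4th.

up a 4th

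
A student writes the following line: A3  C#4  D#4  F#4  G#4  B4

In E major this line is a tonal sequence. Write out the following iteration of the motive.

Taking 2-note groups, the heads are A3, D#4, G#4: the pattern moves up a 4th.
From C#5 the diatonic shape gives C#5 E5.

C#5 E5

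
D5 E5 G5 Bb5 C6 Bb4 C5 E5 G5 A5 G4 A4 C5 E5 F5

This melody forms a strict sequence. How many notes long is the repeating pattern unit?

5

Try groups of 5 (3 cells in 15 notes):
D5 E5 G5 Bb5 C6 | Bb4 C5 E5 G5 A5 | G4 A4 C5 E5 F5
That's a consistent down a 3rd shift per cell, and no other grouping gives one.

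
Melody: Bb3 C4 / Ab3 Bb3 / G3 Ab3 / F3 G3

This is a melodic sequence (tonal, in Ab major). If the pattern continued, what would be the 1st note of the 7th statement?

C3

With 2-note cells, note 1 of each statement runs Bb3, Ab3, G3, F3.
Carrying that down a 2nd forward: Eb3 → Db3 → C3.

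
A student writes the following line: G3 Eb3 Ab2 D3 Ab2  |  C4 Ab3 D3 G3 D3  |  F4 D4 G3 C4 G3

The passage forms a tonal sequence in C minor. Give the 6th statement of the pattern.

With a 5-note motive the entries are G3, C4, F4, each up a 4th from the previous.
Extending up a 4th: Bb4 → Eb5 → Ab5.
Statement 6 starts on Ab5 and keeps the same diatonic contour: Ab5 F5 Bb4 Eb5 Bb4.

Ab5 F5 Bb4 Eb5 Bb4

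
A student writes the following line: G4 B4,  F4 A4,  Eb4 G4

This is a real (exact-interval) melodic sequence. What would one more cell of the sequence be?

Unit = 2 notes; the statements start on G4, F4, Eb4, moving down a 2nd each time.
Statement 4 starts on Db4 and keeps the same exact contour: Db4 F4.

Db4 F4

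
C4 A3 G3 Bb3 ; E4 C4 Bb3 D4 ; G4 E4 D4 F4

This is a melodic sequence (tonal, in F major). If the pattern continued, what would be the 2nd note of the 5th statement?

Bb4

With 4-note cells, note 2 of each statement runs A3, C4, E4.
Each moves up a 3rd. Continuing: G4 → Bb4.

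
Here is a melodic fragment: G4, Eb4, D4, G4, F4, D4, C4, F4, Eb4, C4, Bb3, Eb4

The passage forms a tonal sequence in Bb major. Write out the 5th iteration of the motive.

C4 A3 G3 C4

With a 4-note motive the entries are G4, F4, Eb4, each down a 2nd from the previous.
Continuing the starts: D4 → C4.
So cell 5 is C4 A3 G3 C4.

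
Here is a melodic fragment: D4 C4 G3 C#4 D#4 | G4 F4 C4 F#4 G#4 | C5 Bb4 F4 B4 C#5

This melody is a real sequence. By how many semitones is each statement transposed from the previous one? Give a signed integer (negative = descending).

Unit = 5 notes; the statements start on D4, G4, C5, moving up a 4th each time.
D4→G4 is 67 − 62 = 5 semitones.

5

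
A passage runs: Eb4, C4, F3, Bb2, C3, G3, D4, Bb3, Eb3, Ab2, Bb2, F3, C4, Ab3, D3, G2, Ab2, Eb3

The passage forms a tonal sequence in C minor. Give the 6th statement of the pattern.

G3 Eb3 Ab2 D2 Eb2 Bb2

Unit = 6 notes; the statements start on Eb4, D4, C4, moving down a 2nd each time.
Carrying on: Bb3 → Ab3 → G3.
So cell 6 is G3 Eb3 Ab2 D2 Eb2 Bb2.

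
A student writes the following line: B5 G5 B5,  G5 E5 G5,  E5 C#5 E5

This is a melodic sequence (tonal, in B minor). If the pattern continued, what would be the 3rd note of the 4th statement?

C#5

The unit is 3 notes. Position-3 pitches of the 3 shown cells: B5, G5, E5.
One more down a 3rd gives C#5.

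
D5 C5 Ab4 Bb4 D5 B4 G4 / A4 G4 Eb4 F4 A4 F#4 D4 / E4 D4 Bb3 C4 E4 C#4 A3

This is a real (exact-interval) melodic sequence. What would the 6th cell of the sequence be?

The 7-note cells begin on D5, A4, E4 — each down a 4th from the last.
Carrying on: B3 → F#3 → C#3.
From C#3 the exact shape gives C#3 B2 G2 A2 C#3 A#2 F#2.

C#3 B2 G2 A2 C#3 A#2 F#2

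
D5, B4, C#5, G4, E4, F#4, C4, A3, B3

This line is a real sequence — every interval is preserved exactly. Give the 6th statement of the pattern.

The 3-note cells begin on D5, G4, C4 — each down a 5th from the last.
Continuing the starts: F3 → Bb2 → Eb2.
Statement 6 starts on Eb2 and keeps the same exact contour: Eb2 C2 D2.

Eb2 C2 D2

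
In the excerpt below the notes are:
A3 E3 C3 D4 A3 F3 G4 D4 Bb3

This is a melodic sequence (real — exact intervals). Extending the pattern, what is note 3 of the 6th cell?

With 3-note cells, note 3 of each statement runs C3, F3, Bb3.
Carrying that up a 4th forward: Eb4 → Ab4 → Db5.

Db5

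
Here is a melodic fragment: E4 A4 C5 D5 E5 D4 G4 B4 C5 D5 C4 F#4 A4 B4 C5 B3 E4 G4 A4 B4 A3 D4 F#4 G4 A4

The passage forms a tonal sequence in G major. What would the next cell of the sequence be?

Taking 5-note groups, the heads are E4, D4, C4, B3, A3: the pattern moves down a 2nd.
Statement 6 starts on G3 and keeps the same diatonic contour: G3 C4 E4 F#4 G4.

G3 C4 E4 F#4 G4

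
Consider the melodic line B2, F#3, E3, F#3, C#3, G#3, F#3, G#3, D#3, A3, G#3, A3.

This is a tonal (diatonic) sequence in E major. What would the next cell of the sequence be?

E3 B3 A3 B3

Unit = 4 notes; the statements start on B2, C#3, D#3, moving up a 2nd each time.
From E3 the diatonic shape gives E3 B3 A3 B3.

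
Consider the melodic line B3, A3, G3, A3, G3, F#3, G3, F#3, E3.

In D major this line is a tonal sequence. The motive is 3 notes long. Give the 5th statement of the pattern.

With a 3-note motive the entries are B3, A3, G3, each down a 2nd from the previous.
Continuing the starts: F#3 → E3.
Statement 5 starts on E3 and keeps the same diatonic contour: E3 D3 C#3.

E3 D3 C#3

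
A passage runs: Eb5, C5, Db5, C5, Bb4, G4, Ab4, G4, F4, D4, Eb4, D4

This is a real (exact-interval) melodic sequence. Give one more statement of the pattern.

Taking 4-note groups, the heads are Eb5, Bb4, F4: the pattern moves down a 4th.
Statement 4 starts on C4 and keeps the same exact contour: C4 A3 Bb3 A3.

C4 A3 Bb3 A3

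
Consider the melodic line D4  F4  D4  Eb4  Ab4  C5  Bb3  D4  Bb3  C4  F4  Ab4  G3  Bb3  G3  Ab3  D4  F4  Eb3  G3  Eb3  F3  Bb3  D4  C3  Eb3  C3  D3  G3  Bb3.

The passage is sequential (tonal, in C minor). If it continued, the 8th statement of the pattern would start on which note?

Unit = 6 notes; the statements start on D4, Bb3, G3, Eb3, C3, moving down a 3rd each time.
Continuing: Ab2 → F2 → D2. Statement 8 starts on D2.

D2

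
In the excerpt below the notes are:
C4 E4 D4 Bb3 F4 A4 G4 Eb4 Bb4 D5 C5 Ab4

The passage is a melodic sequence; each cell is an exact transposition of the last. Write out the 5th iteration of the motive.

Unit = 4 notes; the statements start on C4, F4, Bb4, moving up a 4th each time.
Extending up a 4th: Eb5 → Ab5.
So cell 5 is Ab5 C6 Bb5 Gb5.

Ab5 C6 Bb5 Gb5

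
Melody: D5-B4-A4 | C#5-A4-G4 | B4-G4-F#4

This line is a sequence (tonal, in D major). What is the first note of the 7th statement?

Unit = 3 notes; the statements start on D5, C#5, B4, moving down a 2nd each time.
Extending the heads down a 2nd: A4 → G4 → F#4 → E4.

E4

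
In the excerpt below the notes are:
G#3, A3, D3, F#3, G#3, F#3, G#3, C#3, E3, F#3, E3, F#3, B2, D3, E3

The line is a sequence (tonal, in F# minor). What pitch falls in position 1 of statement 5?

C#3

The unit is 5 notes. Position-1 pitches of the 3 shown cells: G#3, F#3, E3.
Carrying that down a 2nd forward: D3 → C#3.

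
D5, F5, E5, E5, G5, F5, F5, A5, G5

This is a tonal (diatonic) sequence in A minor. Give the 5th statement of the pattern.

Unit = 3 notes; the statements start on D5, E5, F5, moving up a 2nd each time.
Carrying on: G5 → A5.
So cell 5 is A5 C6 B5.

A5 C6 B5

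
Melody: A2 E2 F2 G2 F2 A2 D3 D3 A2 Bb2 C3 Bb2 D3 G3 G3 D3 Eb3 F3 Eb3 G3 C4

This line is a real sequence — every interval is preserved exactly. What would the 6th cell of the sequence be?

Unit = 7 notes; the statements start on A2, D3, G3, moving up a 4th each time.
Continuing the starts: C4 → F4 → Bb4.
From Bb4 the exact shape gives Bb4 F4 Gb4 Ab4 Gb4 Bb4 Eb5.

Bb4 F4 Gb4 Ab4 Gb4 Bb4 Eb5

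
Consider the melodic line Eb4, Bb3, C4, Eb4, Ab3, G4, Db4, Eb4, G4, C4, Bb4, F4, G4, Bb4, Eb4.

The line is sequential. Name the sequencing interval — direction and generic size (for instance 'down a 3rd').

up a 3rd

With a 5-note motive the entries are Eb4, G4, Bb4, each up a 3rd from the previous.
From Eb4 to G4: up a 3rd.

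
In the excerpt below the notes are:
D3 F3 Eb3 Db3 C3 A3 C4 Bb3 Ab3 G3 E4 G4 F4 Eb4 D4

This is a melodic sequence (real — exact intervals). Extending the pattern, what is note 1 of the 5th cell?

The unit is 5 notes. Position-1 pitches of the 3 shown cells: D3, A3, E4.
Each moves up a 5th. Continuing: B4 → F#5.

F#5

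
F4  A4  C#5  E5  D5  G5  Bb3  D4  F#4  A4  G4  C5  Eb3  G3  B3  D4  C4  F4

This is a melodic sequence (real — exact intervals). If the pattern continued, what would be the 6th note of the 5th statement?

Eb3

With 6-note cells, note 6 of each statement runs G5, C5, F4.
Extending down a 5th: Bb3 → Eb3.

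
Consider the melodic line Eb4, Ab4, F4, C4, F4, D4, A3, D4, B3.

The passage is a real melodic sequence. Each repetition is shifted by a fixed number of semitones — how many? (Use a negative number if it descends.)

Taking 3-note groups, the heads are Eb4, C4, A3: the pattern moves down a 3rd.
Eb4 to C4 spans -3 semitones.

-3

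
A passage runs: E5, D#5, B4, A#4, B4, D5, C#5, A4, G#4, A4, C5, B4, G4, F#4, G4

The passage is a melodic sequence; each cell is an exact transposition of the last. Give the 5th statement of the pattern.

Ab4 G4 Eb4 D4 Eb4

Unit = 5 notes; the statements start on E5, D5, C5, moving down a 2nd each time.
Extending down a 2nd: Bb4 → Ab4.
So cell 5 is Ab4 G4 Eb4 D4 Eb4.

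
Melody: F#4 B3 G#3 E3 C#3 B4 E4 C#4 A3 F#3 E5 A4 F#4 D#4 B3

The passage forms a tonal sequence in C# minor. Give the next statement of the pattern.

Taking 5-note groups, the heads are F#4, B4, E5: the pattern moves up a 4th.
So cell 4 is A5 D#5 B4 G#4 E4.

A5 D#5 B4 G#4 E4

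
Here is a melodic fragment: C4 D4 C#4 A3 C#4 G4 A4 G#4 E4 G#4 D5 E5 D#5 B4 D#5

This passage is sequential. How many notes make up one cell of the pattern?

15 notes total. Splitting into 3 groups of 5:
C4 D4 C#4 A3 C#4 | G4 A4 G#4 E4 G#4 | D5 E5 D#5 B4 D#5
That's a consistent up a 5th shift per cell, and no other grouping gives one.

5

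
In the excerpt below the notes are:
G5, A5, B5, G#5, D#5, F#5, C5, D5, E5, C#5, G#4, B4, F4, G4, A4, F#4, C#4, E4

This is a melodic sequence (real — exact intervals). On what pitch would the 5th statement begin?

With a 6-note motive the entries are G5, C5, F4, each down a 5th from the previous.
Continuing: Bb3 → Eb3. Statement 5 starts on Eb3.

Eb3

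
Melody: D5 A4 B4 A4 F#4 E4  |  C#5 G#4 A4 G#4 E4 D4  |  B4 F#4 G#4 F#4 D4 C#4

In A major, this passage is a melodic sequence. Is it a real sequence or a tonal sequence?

tonal

Every note is diatonic to A major.
Cell 1 has +2 semitones from note 2 to 3, but cell 2 has +1 — the interval quality changes while the contour stays the same, which is the hallmark of a tonal sequence.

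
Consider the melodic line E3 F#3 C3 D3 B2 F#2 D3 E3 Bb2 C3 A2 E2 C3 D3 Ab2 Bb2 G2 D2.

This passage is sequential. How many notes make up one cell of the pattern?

6

18 notes total. Splitting into 3 groups of 6:
E3 F#3 C3 D3 B2 F#2 | D3 E3 Bb2 C3 A2 E2 | C3 D3 Ab2 Bb2 G2 D2
That's a consistent down a 2nd shift per cell, and no other grouping gives one.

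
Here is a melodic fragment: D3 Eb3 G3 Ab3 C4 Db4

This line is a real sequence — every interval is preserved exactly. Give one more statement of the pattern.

The 2-note cells begin on D3, G3, C4 — each up a 4th from the last.
From F4 the exact shape gives F4 Gb4.

F4 Gb4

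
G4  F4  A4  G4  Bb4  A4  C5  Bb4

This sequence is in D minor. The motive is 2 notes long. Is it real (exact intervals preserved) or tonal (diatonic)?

Every note is diatonic to D minor.
Cell 1 has -2 semitones from note 1 to 2, but cell 3 has -1 — the interval quality changes while the contour stays the same, which is the hallmark of a tonal sequence.

tonal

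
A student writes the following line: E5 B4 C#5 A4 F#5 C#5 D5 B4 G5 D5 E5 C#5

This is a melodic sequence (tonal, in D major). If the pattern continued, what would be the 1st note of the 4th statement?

A5

With 4-note cells, note 1 of each statement runs E5, F#5, G5.
Each moves up a 2nd; the next is A5.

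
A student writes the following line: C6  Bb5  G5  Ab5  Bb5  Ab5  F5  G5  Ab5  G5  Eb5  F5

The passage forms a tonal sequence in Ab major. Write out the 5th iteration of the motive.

The 4-note cells begin on C6, Bb5, Ab5 — each down a 2nd from the last.
Continuing the starts: G5 → F5.
Statement 5 starts on F5 and keeps the same diatonic contour: F5 Eb5 C5 Db5.

F5 Eb5 C5 Db5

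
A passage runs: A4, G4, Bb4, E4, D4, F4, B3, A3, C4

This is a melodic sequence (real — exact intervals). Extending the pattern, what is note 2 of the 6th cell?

The unit is 3 notes. Position-2 pitches of the 3 shown cells: G4, D4, A3.
Each moves down a 4th. Continuing: E3 → B2 → F#2.

F#2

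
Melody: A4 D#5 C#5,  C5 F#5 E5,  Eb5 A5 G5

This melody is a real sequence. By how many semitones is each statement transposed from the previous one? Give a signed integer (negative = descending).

3

Unit = 3 notes; the statements start on A4, C5, Eb5, moving up a 3rd each time.
A4→C5 is 72 − 69 = 3 semitones.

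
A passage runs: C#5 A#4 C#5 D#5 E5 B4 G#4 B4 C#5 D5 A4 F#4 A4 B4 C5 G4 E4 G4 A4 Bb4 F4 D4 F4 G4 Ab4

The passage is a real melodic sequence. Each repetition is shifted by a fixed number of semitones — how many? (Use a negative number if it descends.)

The 5-note cells begin on C#5, B4, A4, G4, F4 — each down a 2nd from the last.
C#5 to B4 spans -2 semitones.

-2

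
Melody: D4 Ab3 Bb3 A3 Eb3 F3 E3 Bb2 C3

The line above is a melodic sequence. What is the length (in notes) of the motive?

3

9 notes total. Splitting into 3 groups of 3:
D4 Ab3 Bb3 | A3 Eb3 F3 | E3 Bb2 C3
That's a consistent down a 4th shift per cell, and no other grouping gives one.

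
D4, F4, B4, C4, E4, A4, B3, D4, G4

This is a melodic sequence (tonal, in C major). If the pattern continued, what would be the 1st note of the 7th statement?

Grouping in 3s, the 1st note of each cell is D4, C4, B3.
Carrying that down a 2nd forward: A3 → G3 → F3 → E3.

E3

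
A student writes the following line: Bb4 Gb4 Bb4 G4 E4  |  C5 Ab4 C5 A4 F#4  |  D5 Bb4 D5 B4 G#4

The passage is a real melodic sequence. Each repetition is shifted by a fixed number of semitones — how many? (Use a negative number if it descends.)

2

Unit = 5 notes; the statements start on Bb4, C5, D5, moving up a 2nd each time.
Bb4 to C5 spans +2 semitones.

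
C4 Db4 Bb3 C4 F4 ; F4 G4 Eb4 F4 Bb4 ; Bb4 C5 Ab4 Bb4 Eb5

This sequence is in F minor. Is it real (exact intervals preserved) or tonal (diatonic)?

tonal

Every note is diatonic to F minor.
Cell 1 has +1 semitones from note 1 to 2, but cell 2 has +2 — the interval quality changes while the contour stays the same, which is the hallmark of a tonal sequence.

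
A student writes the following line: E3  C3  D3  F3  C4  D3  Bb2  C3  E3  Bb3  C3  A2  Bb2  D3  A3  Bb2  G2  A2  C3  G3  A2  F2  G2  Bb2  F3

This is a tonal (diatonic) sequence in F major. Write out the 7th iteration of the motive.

Unit = 5 notes; the statements start on E3, D3, C3, Bb2, A2, moving down a 2nd each time.
Continuing the starts: G2 → F2.
Statement 7 starts on F2 and keeps the same diatonic contour: F2 D2 E2 G2 D3.

F2 D2 E2 G2 D3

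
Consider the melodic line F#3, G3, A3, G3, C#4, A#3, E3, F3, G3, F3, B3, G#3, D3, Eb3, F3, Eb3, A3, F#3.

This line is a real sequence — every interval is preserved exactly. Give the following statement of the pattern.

C3 Db3 Eb3 Db3 G3 E3

Taking 6-note groups, the heads are F#3, E3, D3: the pattern moves down a 2nd.
So cell 4 is C3 Db3 Eb3 Db3 G3 E3.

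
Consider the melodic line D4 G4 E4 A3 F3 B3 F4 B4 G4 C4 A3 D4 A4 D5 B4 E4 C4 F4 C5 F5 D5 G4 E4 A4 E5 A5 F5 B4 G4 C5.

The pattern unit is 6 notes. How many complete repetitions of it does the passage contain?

30 notes in groups of 6 gives 30/6 = 5 statements.
Starts: D4, F4, A4, C5, E5 — each up a 3rd.

5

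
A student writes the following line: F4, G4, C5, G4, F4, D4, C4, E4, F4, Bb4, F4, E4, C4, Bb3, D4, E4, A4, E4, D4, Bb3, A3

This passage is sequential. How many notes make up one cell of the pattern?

There are 21 notes; a 7-note unit gives 3 cells:
F4 G4 C5 G4 F4 D4 C4 | E4 F4 Bb4 F4 E4 C4 Bb3 | D4 E4 A4 E4 D4 Bb3 A3
Every group is a transposition down a 2nd of the one before; no shorter unit works.

7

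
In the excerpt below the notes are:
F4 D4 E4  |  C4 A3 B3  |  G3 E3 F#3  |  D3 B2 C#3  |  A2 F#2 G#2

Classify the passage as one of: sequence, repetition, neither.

Each 3-note cell is the previous one transposed down a 4th.

sequence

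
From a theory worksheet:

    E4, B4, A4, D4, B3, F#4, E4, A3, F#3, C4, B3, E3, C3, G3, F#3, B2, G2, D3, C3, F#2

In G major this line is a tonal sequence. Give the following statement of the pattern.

With a 4-note motive the entries are E4, B3, F#3, C3, G2, each down a 4th from the previous.
So cell 6 is D2 A2 G2 C2.

D2 A2 G2 C2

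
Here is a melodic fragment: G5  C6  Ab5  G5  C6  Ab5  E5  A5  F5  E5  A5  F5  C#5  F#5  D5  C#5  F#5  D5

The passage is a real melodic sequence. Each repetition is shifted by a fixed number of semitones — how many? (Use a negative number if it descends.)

-3

Taking 6-note groups, the heads are G5, E5, C#5: the pattern moves down a 3rd.
G5→E5 is 76 − 79 = -3 semitones.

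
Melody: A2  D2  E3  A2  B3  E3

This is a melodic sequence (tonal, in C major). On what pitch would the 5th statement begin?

The 2-note cells begin on A2, E3, B3 — each up a 5th from the last.
Continuing: F4 → C5. Statement 5 starts on C5.

C5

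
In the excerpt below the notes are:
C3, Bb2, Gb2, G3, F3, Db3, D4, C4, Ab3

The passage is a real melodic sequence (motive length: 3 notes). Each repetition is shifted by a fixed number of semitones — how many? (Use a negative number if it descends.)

The 3-note cells begin on C3, G3, D4 — each up a 5th from the last.
Counting half-steps from C3 to G3: 7.

7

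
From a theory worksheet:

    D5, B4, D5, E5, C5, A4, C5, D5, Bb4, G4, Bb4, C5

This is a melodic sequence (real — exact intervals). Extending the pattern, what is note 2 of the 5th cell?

Eb4

Grouping in 4s, the 2nd note of each cell is B4, A4, G4.
Each moves down a 2nd. Continuing: F4 → Eb4.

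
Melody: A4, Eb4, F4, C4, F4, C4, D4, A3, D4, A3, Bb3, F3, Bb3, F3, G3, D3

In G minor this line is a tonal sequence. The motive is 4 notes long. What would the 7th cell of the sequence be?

With a 4-note motive the entries are A4, F4, D4, Bb3, each down a 3rd from the previous.
Continuing the starts: G3 → Eb3 → C3.
Statement 7 starts on C3 and keeps the same diatonic contour: C3 G2 A2 Eb2.

C3 G2 A2 Eb2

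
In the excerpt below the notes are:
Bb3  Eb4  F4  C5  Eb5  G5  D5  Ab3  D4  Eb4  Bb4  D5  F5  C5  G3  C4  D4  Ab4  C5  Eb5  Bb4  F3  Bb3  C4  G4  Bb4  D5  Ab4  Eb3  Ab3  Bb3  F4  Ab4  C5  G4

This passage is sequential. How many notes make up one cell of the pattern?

7

There are 35 notes; a 7-note unit gives 5 cells:
Bb3 Eb4 F4 C5 Eb5 G5 D5 | Ab3 D4 Eb4 Bb4 D5 F5 C5 | G3 C4 D4 Ab4 C5 Eb5 Bb4 | F3 Bb3 C4 G4 Bb4 D5 Ab4 | Eb3 Ab3 Bb3 F4 Ab4 C5 G4
Each cell is the previous one down a 2nd — so the unit is 7 notes.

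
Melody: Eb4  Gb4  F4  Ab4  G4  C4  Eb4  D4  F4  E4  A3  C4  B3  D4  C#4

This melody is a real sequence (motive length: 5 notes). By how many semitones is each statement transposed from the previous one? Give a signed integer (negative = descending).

-3

With a 5-note motive the entries are Eb4, C4, A3, each down a 3rd from the previous.
Eb4→C4 is 60 − 63 = -3 semitones.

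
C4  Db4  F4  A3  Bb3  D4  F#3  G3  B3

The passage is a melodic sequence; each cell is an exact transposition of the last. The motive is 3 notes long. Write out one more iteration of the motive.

The 3-note cells begin on C4, A3, F#3 — each down a 3rd from the last.
Statement 4 starts on D#3 and keeps the same exact contour: D#3 E3 G#3.

D#3 E3 G#3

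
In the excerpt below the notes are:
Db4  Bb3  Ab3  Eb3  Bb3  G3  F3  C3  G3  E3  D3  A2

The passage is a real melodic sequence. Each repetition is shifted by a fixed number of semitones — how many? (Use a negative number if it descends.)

-3

The 4-note cells begin on Db4, Bb3, G3 — each down a 3rd from the last.
Counting half-steps from Db4 to Bb3: -3.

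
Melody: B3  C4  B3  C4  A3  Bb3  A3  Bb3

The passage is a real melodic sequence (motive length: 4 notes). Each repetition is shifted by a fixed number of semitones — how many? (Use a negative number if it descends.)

-2

Taking 4-note groups, the heads are B3, A3: the pattern moves down a 2nd.
B3 to A3 spans -2 semitones.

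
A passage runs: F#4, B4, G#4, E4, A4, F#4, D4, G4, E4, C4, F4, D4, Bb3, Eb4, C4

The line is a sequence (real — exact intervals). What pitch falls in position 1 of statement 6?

With 3-note cells, note 1 of each statement runs F#4, E4, D4, C4, Bb3.
One more down a 2nd gives Ab3.

Ab3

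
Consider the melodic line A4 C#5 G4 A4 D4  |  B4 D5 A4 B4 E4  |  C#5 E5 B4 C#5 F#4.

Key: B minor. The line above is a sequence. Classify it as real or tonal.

Every note is diatonic to B minor.
Cell 1 has +4 semitones from note 1 to 2, but cell 2 has +3 — the interval quality changes while the contour stays the same, which is the hallmark of a tonal sequence.

tonal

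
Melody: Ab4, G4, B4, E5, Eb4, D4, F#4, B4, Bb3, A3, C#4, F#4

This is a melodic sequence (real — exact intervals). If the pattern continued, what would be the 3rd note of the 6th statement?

A#2

With 4-note cells, note 3 of each statement runs B4, F#4, C#4.
Each moves down a 4th. Continuing: G#3 → D#3 → A#2.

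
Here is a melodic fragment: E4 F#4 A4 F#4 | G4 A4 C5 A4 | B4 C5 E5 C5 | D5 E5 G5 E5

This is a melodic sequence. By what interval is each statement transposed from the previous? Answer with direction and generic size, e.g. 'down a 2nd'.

up a 3rd

Taking 4-note groups, the heads are E4, G4, B4, D5: the pattern moves up a 3rd.
From E4 to G4: up a 3rd.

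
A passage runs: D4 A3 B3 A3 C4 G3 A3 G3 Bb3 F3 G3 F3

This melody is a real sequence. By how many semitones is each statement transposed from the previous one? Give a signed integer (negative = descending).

-2

With a 4-note motive the entries are D4, C4, Bb3, each down a 2nd from the previous.
Counting half-steps from D4 to C4: -2.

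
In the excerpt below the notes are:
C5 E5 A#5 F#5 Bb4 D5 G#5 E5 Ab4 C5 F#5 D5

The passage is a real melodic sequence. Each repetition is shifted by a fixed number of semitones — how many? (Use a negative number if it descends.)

Unit = 4 notes; the statements start on C5, Bb4, Ab4, moving down a 2nd each time.
C5→Bb4 is 70 − 72 = -2 semitones.

-2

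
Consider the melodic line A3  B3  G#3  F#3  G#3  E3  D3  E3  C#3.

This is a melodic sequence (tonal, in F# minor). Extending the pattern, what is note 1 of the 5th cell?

The unit is 3 notes. Position-1 pitches of the 3 shown cells: A3, F#3, D3.
Extending down a 3rd: B2 → G#2.

G#2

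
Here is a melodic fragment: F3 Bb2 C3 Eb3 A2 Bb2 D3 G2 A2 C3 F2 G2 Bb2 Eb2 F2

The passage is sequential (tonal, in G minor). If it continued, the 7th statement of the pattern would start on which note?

G2

With a 3-note motive the entries are F3, Eb3, D3, C3, Bb2, each down a 2nd from the previous.
Continuing: A2 → G2. Statement 7 starts on G2.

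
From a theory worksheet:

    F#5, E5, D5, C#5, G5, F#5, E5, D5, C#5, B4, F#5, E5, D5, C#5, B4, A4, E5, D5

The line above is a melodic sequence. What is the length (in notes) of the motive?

6

There are 18 notes; a 6-note unit gives 3 cells:
F#5 E5 D5 C#5 G5 F#5 | E5 D5 C#5 B4 F#5 E5 | D5 C#5 B4 A4 E5 D5
Each cell is the previous one down a 2nd — so the unit is 6 notes.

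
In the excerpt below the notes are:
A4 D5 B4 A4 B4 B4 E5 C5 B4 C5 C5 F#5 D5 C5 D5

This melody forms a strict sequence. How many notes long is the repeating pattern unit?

There are 15 notes; a 5-note unit gives 3 cells:
A4 D5 B4 A4 B4 | B4 E5 C5 B4 C5 | C5 F#5 D5 C5 D5
That's a consistent up a 2nd shift per cell, and no other grouping gives one.

5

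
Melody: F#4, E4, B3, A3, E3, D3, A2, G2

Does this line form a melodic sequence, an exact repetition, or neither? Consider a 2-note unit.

sequence

Each 2-note cell is the previous one transposed down a 5th.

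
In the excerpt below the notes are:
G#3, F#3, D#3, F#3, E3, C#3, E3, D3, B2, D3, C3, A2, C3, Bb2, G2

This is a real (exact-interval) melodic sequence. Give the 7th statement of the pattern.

Ab2 Gb2 Eb2

Taking 3-note groups, the heads are G#3, F#3, E3, D3, C3: the pattern moves down a 2nd.
Continuing the starts: Bb2 → Ab2.
From Ab2 the exact shape gives Ab2 Gb2 Eb2.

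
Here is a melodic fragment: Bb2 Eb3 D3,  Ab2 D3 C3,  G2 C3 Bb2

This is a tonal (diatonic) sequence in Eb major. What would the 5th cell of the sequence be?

Eb2 Ab2 G2

Taking 3-note groups, the heads are Bb2, Ab2, G2: the pattern moves down a 2nd.
Carrying on: F2 → Eb2.
From Eb2 the diatonic shape gives Eb2 Ab2 G2.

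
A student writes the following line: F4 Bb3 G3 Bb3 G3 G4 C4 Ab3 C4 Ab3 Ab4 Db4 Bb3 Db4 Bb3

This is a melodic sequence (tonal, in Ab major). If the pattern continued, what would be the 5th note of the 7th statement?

F4

With 5-note cells, note 5 of each statement runs G3, Ab3, Bb3.
Each moves up a 2nd. Continuing: C4 → Db4 → Eb4 → F4.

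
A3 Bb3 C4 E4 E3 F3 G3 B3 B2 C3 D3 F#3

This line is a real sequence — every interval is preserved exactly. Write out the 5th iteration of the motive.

C#2 D2 E2 G#2

The 4-note cells begin on A3, E3, B2 — each down a 4th from the last.
Continuing the starts: F#2 → C#2.
So cell 5 is C#2 D2 E2 G#2.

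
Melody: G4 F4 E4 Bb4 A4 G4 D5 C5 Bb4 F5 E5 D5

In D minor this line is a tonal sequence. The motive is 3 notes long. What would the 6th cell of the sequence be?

Unit = 3 notes; the statements start on G4, Bb4, D5, F5, moving up a 3rd each time.
Carrying on: A5 → C6.
Statement 6 starts on C6 and keeps the same diatonic contour: C6 Bb5 A5.

C6 Bb5 A5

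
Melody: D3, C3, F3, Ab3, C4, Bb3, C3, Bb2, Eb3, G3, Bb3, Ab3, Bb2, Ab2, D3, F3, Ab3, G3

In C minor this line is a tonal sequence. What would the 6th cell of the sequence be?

With a 6-note motive the entries are D3, C3, Bb2, each down a 2nd from the previous.
Continuing the starts: Ab2 → G2 → F2.
From F2 the diatonic shape gives F2 Eb2 Ab2 C3 Eb3 D3.

F2 Eb2 Ab2 C3 Eb3 D3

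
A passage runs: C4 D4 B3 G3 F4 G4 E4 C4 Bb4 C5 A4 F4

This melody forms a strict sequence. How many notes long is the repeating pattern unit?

4

There are 12 notes; a 4-note unit gives 3 cells:
C4 D4 B3 G3 | F4 G4 E4 C4 | Bb4 C5 A4 F4
Each cell is the previous one up a 4th — so the unit is 4 notes.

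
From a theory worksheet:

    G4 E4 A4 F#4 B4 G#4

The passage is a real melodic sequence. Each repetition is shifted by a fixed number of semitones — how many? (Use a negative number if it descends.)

2

Unit = 2 notes; the statements start on G4, A4, B4, moving up a 2nd each time.
G4→A4 is 69 − 67 = 2 semitones.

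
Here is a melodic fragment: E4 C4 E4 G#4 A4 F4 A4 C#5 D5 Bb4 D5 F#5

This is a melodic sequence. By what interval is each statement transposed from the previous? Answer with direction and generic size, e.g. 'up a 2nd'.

The 4-note cells begin on E4, A4, D5 — each up a 4th from the last.
E4 to A4 is up a 4th.

up a 4th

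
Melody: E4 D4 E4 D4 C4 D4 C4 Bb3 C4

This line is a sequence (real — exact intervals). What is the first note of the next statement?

Bb3

With a 3-note motive the entries are E4, D4, C4, each down a 2nd from the previous.
The next head, down a 2nd from C4, is Bb3.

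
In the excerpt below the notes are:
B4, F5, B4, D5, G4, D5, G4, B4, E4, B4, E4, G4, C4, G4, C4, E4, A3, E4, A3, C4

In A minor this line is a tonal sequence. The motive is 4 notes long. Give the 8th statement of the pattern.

Unit = 4 notes; the statements start on B4, G4, E4, C4, A3, moving down a 3rd each time.
Carrying on: F3 → D3 → B2.
Statement 8 starts on B2 and keeps the same diatonic contour: B2 F3 B2 D3.

B2 F3 B2 D3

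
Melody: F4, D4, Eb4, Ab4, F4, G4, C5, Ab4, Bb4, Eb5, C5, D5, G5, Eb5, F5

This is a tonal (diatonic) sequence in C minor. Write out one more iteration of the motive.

Unit = 3 notes; the statements start on F4, Ab4, C5, Eb5, G5, moving up a 3rd each time.
So cell 6 is Bb5 G5 Ab5.

Bb5 G5 Ab5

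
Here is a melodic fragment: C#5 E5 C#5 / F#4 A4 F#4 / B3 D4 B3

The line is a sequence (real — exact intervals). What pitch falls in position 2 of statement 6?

F2

Grouping in 3s, the 2nd note of each cell is E5, A4, D4.
Carrying that down a 5th forward: G3 → C3 → F2.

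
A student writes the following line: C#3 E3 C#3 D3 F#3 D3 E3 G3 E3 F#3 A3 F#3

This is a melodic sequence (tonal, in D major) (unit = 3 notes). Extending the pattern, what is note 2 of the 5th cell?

The unit is 3 notes. Position-2 pitches of the 4 shown cells: E3, F#3, G3, A3.
One more up a 2nd gives B3.

B3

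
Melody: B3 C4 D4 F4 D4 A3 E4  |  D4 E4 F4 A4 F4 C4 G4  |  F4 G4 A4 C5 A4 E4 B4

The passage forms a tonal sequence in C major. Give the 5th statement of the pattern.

C5 D5 E5 G5 E5 B4 F5

The 7-note cells begin on B3, D4, F4 — each up a 3rd from the last.
Extending up a 3rd: A4 → C5.
From C5 the diatonic shape gives C5 D5 E5 G5 E5 B4 F5.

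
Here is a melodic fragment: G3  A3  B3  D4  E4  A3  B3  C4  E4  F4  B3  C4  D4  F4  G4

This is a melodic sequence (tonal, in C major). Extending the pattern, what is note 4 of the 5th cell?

A4

The unit is 5 notes. Position-4 pitches of the 3 shown cells: D4, E4, F4.
Each moves up a 2nd. Continuing: G4 → A4.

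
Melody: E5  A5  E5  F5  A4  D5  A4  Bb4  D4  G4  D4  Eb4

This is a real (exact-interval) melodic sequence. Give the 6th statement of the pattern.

F2 Bb2 F2 Gb2

Unit = 4 notes; the statements start on E5, A4, D4, moving down a 5th each time.
Extending down a 5th: G3 → C3 → F2.
So cell 6 is F2 Bb2 F2 Gb2.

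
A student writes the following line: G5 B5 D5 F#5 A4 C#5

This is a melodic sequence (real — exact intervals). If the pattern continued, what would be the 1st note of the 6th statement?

The unit is 2 notes. Position-1 pitches of the 3 shown cells: G5, D5, A4.
Each moves down a 4th. Continuing: E4 → B3 → F#3.

F#3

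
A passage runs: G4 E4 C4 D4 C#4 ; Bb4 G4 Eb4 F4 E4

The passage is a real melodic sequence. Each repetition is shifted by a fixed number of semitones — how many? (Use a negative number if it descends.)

3

Taking 5-note groups, the heads are G4, Bb4: the pattern moves up a 3rd.
G4→Bb4 is 70 − 67 = 3 semitones.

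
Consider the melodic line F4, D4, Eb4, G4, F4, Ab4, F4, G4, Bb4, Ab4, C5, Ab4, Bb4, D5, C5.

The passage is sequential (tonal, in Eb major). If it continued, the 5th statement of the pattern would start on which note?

G5

With a 5-note motive the entries are F4, Ab4, C5, each up a 3rd from the previous.
Extending the heads up a 3rd: Eb5 → G5.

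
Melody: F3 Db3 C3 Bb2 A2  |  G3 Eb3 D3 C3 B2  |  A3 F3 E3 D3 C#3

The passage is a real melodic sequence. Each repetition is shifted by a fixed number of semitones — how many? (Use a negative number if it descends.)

Taking 5-note groups, the heads are F3, G3, A3: the pattern moves up a 2nd.
Counting half-steps from F3 to G3: 2.

2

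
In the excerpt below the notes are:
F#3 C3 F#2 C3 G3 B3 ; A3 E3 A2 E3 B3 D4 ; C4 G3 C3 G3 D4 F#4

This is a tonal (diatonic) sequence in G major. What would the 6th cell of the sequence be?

B4 F#4 B3 F#4 C5 E5

With a 6-note motive the entries are F#3, A3, C4, each up a 3rd from the previous.
Continuing the starts: E4 → G4 → B4.
From B4 the diatonic shape gives B4 F#4 B3 F#4 C5 E5.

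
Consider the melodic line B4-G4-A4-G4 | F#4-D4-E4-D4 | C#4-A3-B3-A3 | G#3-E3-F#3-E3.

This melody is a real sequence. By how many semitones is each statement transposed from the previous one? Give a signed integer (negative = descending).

-5

With a 4-note motive the entries are B4, F#4, C#4, G#3, each down a 4th from the previous.
B4 to F#4 spans -5 semitones.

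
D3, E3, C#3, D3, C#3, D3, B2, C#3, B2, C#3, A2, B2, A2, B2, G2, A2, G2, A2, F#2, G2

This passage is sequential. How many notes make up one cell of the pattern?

4

There are 20 notes; a 4-note unit gives 5 cells:
D3 E3 C#3 D3 | C#3 D3 B2 C#3 | B2 C#3 A2 B2 | A2 B2 G2 A2 | G2 A2 F#2 G2
That's a consistent down a 2nd shift per cell, and no other grouping gives one.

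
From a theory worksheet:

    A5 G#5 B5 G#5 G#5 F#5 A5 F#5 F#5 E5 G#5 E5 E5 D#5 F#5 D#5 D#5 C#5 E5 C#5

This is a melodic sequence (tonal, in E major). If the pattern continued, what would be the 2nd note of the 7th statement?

With 4-note cells, note 2 of each statement runs G#5, F#5, E5, D#5, C#5.
Extending down a 2nd: B4 → A4.

A4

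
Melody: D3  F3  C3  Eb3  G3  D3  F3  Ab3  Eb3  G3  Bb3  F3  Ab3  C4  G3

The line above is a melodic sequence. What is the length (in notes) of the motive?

3

Try groups of 3 (5 cells in 15 notes):
D3 F3 C3 | Eb3 G3 D3 | F3 Ab3 Eb3 | G3 Bb3 F3 | Ab3 C4 G3
Each cell is the previous one up a 2nd — so the unit is 3 notes.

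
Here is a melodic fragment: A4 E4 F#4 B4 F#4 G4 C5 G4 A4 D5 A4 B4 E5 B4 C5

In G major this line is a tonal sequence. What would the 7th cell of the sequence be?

G5 D5 E5

Taking 3-note groups, the heads are A4, B4, C5, D5, E5: the pattern moves up a 2nd.
Continuing the starts: F#5 → G5.
From G5 the diatonic shape gives G5 D5 E5.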